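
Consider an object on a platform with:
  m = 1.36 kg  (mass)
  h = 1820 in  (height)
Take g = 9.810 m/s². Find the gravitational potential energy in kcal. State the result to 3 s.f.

0.147 kcal

Directly: PE = mgh.
m = 1.36 kg; h = 1820 in = 46.23 m; g = 9.810 m/s².
PE = 616.8 J  (the unit combination reduces to kg·m²/s² = J)
616.8 J × (1 kcal / 4184 J) = 0.1474 kcal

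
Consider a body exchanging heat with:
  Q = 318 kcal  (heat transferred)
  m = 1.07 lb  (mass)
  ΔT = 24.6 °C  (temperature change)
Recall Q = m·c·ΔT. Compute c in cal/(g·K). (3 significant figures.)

Rearranging Q = m·c·ΔT for c: c = Q/(m·ΔT).
Q = 318 kcal = 1.331×10^6 J; m = 1.07 lb = 0.4853 kg; ΔT = 24.6 °C = 24.60 K.
c = 1.114×10^5 J/(kg·K)
1.114×10^5 J/(kg·K) × (1 cal/(g·K) / 4184 J/(kg·K)) = 26.63 cal/(g·K)

26.6 cal/(g·K)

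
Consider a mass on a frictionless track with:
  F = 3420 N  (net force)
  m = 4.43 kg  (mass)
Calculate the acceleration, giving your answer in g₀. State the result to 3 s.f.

Rearranging F = m·a for a: a = F/m.
F = 3420 N; m = 4.43 kg.
a = 772.0 m/s²
772.0 m/s² × (1 g₀ / 9.807 m/s²) = 78.72 g₀

78.7 g₀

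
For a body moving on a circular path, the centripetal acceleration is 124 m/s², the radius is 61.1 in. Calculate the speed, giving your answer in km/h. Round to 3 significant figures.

49.9 km/h

Rearranging: v = √(a·r).
a = 124 m/s²; r = 61.1 in = 1.552 m.
v = 13.87 m/s
13.87 m/s × (1 km/h / 0.2778 m/s) = 49.94 km/h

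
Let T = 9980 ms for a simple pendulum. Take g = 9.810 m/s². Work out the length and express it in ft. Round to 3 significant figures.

Solving T = 2π√(L/g) for L: L = g·(T/2π)².
T = 9980 ms = 9.980 s; g = 9.810 m/s².
L = 24.75 m
24.75 m × (1 ft / 0.3048 m) = 81.20 ft

81.2 ft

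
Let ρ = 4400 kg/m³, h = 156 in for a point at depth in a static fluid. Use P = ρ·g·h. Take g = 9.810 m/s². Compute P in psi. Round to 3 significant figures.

Directly: P = ρgh.
ρ = 4400 kg/m³; h = 156 in = 3.962 m; g = 9.810 m/s².
P = 1.710×10^5 Pa  (the unit combination reduces to kg/(m·s²) = Pa)
1.710×10^5 Pa × (1 psi / 6895 Pa) = 24.81 psi

24.8 psi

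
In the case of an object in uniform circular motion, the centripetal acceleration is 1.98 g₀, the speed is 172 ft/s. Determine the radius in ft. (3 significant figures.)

464 ft

Solving a = v²/r for r: r = v²/a.
a = 1.98 g₀ = 19.42 m/s²; v = 172 ft/s = 52.43 m/s.
r = 141.5 m
141.5 m × (1 ft / 0.3048 m) = 464.4 ft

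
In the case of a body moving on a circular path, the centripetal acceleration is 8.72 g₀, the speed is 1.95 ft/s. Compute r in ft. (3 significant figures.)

0.0136 ft

Rearranging: r = v²/a.
a = 8.72 g₀ = 85.51 m/s²; v = 1.95 ft/s = 0.5944 m/s.
r = 0.004131 m
0.004131 m × (1 ft / 0.3048 m) = 0.01355 ft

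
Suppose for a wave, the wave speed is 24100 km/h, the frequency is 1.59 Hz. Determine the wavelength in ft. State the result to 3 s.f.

13800 ft

Solving v = f·λ for λ: λ = v/f.
v = 24100 km/h = 6694 m/s; f = 1.59 Hz.
λ = 4210 m
4210 m × (1 ft / 0.3048 m) = 13813 ft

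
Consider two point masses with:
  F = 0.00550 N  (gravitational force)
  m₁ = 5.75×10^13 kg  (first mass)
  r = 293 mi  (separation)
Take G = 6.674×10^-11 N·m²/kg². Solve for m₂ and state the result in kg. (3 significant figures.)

From Newton's law of gravitation: m₂ = F·r²/(G·m₁).
F = 0.00550 N; m₁ = 5.75×10^13 kg; r = 293 mi = 4.715×10^5 m; G = 6.674×10^-11 N·m²/kg².
m₂ = 3.187×10^5 kg

3.19×10^5 kg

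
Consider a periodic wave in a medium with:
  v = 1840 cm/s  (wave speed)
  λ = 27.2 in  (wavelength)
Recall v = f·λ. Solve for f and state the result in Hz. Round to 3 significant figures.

Rearranging v = f·λ for f: f = v/λ.
v = 1840 cm/s = 18.40 m/s; λ = 27.2 in = 0.6909 m.
f = 26.63 Hz

26.6 Hz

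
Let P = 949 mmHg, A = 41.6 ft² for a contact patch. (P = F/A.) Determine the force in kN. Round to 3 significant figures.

489 kN

Solving P = F/A for F: F = P·A.
P = 949 mmHg = 1.265×10^5 Pa; A = 41.6 ft² = 3.865 m².
F = 4.890×10^5 N
4.890×10^5 N × (1 kN / 1000 N) = 489.0 kN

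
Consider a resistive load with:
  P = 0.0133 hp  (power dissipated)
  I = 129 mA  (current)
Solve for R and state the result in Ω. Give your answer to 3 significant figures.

Rearranging P = I²R for R: R = P/I².
P = 0.0133 hp = 9.918 W; I = 129 mA = 0.1290 A.
R = 596.0 Ω

596 Ω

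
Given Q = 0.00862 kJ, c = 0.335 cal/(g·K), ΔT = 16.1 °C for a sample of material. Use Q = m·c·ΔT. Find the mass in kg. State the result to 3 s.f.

Rearranging Q = m·c·ΔT for m: m = Q/(c·ΔT).
Q = 0.00862 kJ = 8.620 J; c = 0.335 cal/(g·K) = 1402 J/(kg·K); ΔT = 16.1 °C = 16.10 K.
m = 3.820×10^-4 kg

3.82×10^-4 kg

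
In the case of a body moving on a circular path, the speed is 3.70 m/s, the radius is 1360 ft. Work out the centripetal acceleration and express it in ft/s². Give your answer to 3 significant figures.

a is given directly by: a = v²/r.
v = 3.70 m/s; r = 1360 ft = 414.5 m.
a = 0.03303 m/s²
0.03303 m/s² × (1 ft/s² / 0.3048 m/s²) = 0.1084 ft/s²

0.108 ft/s²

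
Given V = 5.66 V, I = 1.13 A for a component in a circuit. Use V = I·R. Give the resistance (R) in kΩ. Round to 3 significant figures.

0.00501 kΩ

Rearranging V = I·R for R: R = V/I.
V = 5.66 V; I = 1.13 A.
R = 5.009 Ω
5.009 Ω × (1 kΩ / 1000 Ω) = 0.005009 kΩ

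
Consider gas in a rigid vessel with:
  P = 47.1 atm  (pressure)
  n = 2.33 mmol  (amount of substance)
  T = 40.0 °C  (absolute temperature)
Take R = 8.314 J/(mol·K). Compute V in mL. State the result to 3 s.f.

Solving PV = nRT for V: V = nRT/P.
P = 47.1 atm = 4.772×10^6 Pa; n = 2.33 mmol = 0.002330 mol; T = 40.0 °C = 313.1 K; R = 8.314 J/(mol·K).
V = 1.271×10^-6 m³
1.271×10^-6 m³ × (1 mL / 1.000×10^-6 m³) = 1.271 mL

1.27 mL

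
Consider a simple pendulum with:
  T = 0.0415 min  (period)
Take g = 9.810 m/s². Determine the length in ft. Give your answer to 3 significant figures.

Solving T = 2π√(L/g) for L: L = g·(T/2π)².
T = 0.0415 min = 2.490 s; g = 9.810 m/s².
L = 1.541 m
1.541 m × (1 ft / 0.3048 m) = 5.055 ft

5.05 ft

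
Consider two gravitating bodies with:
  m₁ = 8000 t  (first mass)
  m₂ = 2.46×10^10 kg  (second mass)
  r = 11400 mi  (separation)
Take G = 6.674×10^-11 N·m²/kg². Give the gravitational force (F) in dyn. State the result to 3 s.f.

From Newton's law of gravitation: F = Gm₁m₂/r².
m₁ = 8000 t = 8.000×10^6 kg; m₂ = 2.46×10^10 kg; r = 11400 mi = 1.835×10^7 m; G = 6.674×10^-11 N·m²/kg².
F = 3.902×10^-8 N  (the unit combination reduces to kg·m/s² = N)
3.902×10^-8 N × (1 dyn / 1.000×10^-5 N) = 0.003902 dyn

0.00390 dyn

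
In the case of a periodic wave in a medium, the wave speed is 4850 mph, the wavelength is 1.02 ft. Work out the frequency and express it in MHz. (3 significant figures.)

0.00697 MHz

Solving v = f·λ for f: f = v/λ.
v = 4850 mph = 2168 m/s; λ = 1.02 ft = 0.3109 m.
f = 6974 Hz
6974 Hz × (1 MHz / 1.000×10^6 Hz) = 0.006974 MHz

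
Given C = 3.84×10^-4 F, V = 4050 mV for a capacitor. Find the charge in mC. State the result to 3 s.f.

Solving C = Q/V for Q: Q = CV.
C = 3.84×10^-4 F; V = 4050 mV = 4.050 V.
Q = 0.001555 C  (the unit combination reduces to A·s = C)
0.001555 C × (1 mC / 0.001000 C) = 1.555 mC

1.56 mC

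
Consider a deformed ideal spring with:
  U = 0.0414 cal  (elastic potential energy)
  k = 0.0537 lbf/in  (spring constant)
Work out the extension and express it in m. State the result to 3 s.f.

0.192 m

Rearranging U = ½k·x² for x: x = √(2U/k).
U = 0.0414 cal = 0.1732 J; k = 0.0537 lbf/in = 9.404 N/m.
x = 0.1919 m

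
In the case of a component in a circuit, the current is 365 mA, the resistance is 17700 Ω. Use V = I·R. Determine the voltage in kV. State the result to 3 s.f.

6.46 kV

V is given directly by: V = IR.
I = 365 mA = 0.3650 A; R = 17700 Ω.
V = 6460 V
6460 V × (1 kV / 1000 V) = 6.460 kV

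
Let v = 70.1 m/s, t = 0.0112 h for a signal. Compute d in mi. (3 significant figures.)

1.76 mi

Solving v = d/t for d: d = v·t.
v = 70.1 m/s; t = 0.0112 h = 40.32 s.
d = 2826 m
2826 m × (1 mi / 1609 m) = 1.756 mi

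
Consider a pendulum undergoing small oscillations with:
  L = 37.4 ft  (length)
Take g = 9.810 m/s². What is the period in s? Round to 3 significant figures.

6.77 s

Directly: T = 2π√(L/g).
L = 37.4 ft = 11.40 m; g = 9.810 m/s².
T = 6.773 s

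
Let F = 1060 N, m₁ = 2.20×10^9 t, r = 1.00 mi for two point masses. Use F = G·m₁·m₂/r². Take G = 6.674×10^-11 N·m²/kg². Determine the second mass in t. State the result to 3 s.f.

From Newton's law of gravitation: m₂ = F·r²/(G·m₁).
F = 1060 N; m₁ = 2.20×10^9 t = 2.200×10^12 kg; r = 1.00 mi = 1609 m; G = 6.674×10^-11 N·m²/kg².
m₂ = 1.870×10^7 kg
1.870×10^7 kg × (1 t / 1000 kg) = 18698 t

18700 t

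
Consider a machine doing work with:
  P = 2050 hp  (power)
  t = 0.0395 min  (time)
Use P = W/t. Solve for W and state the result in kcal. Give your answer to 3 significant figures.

Rearranging P = W/t for W: W = P·t.
P = 2050 hp = 1.529×10^6 W; t = 0.0395 min = 2.370 s.
W = 3.623×10^6 J
3.623×10^6 J × (1 kcal / 4184 J) = 865.9 kcal

866 kcal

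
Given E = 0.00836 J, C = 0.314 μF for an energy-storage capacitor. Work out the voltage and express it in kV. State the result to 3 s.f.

0.231 kV

Rearranging E = ½C·V² for V: V = √(2E/C).
E = 0.00836 J; C = 0.314 μF = 3.140×10^-7 F.
V = 230.8 V
230.8 V × (1 kV / 1000 V) = 0.2308 kV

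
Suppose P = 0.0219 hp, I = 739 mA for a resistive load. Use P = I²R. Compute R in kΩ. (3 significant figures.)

0.0299 kΩ

Rearranging: R = P/I².
P = 0.0219 hp = 16.33 W; I = 739 mA = 0.7390 A.
R = 29.90 Ω
29.90 Ω × (1 kΩ / 1000 Ω) = 0.02990 kΩ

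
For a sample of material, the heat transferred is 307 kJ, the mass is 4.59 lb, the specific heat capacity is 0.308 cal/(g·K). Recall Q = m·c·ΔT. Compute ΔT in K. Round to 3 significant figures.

114 K

Solving Q = m·c·ΔT for ΔT: ΔT = Q/(m·c).
Q = 307 kJ = 3.070×10^5 J; m = 4.59 lb = 2.082 kg; c = 0.308 cal/(g·K) = 1289 J/(kg·K).
ΔT = 114.4 K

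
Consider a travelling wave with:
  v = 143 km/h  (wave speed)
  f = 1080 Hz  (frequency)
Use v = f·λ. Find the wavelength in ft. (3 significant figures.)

Solving v = f·λ for λ: λ = v/f.
v = 143 km/h = 39.72 m/s; f = 1080 Hz.
λ = 0.03678 m
0.03678 m × (1 ft / 0.3048 m) = 0.1207 ft

0.121 ft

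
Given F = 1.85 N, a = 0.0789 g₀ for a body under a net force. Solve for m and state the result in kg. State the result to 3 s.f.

From Newton's second law: m = F/a.
F = 1.85 N; a = 0.0789 g₀ = 0.7737 m/s².
m = 2.391 kg

2.39 kg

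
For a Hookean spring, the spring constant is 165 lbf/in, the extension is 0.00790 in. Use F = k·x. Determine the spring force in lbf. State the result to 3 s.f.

Directly: F = kx.
k = 165 lbf/in = 28896 N/m; x = 0.00790 in = 2.007×10^-4 m.
F = 5.798 N
5.798 N × (1 lbf / 4.448 N) = 1.304 lbf

1.30 lbf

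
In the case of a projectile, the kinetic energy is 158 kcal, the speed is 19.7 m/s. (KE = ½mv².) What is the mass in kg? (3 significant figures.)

3410 kg

Rearranging KE = ½mv² for m: m = 2·KE/v².
KE = 158 kcal = 6.611×10^5 J; v = 19.7 m/s.
m = 3407 kg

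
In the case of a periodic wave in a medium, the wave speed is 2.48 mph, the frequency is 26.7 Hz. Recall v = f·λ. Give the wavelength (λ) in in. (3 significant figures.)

Rearranging: λ = v/f.
v = 2.48 mph = 1.109 m/s; f = 26.7 Hz.
λ = 0.04152 m
0.04152 m × (1 in / 0.02540 m) = 1.635 in

1.63 in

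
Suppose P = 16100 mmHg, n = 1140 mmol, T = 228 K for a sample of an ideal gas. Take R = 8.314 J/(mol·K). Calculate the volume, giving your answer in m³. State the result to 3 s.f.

Solving PV = nRT for V: V = nRT/P.
P = 16100 mmHg = 2.146×10^6 Pa; n = 1140 mmol = 1.140 mol; T = 228 K; R = 8.314 J/(mol·K).
V = 0.001007 m³

0.00101 m³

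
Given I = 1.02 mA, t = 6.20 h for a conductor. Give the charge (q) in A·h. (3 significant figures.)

0.00632 A·h

q is given directly by: q = It.
I = 1.02 mA = 0.001020 A; t = 6.20 h = 22320 s.
q = 22.77 C  (the unit combination reduces to A·s = C)
22.77 C × (1 A·h / 3600 C) = 0.006324 A·h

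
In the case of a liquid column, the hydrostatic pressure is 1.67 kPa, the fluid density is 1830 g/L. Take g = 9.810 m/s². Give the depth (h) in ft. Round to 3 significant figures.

Rearranging P = ρ·g·h for h: h = P/(ρ·g).
P = 1.67 kPa = 1670 Pa; ρ = 1830 g/L = 1830 kg/m³; g = 9.810 m/s².
h = 0.09302 m
0.09302 m × (1 ft / 0.3048 m) = 0.3052 ft

0.305 ft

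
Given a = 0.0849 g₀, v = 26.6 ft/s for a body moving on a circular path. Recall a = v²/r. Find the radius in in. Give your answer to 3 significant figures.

Solving a = v²/r for r: r = v²/a.
a = 0.0849 g₀ = 0.8326 m/s²; v = 26.6 ft/s = 8.108 m/s.
r = 78.95 m
78.95 m × (1 in / 0.02540 m) = 3108 in

3110 in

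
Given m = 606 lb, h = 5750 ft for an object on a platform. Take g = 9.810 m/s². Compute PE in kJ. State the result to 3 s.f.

4730 kJ

Directly: PE = mgh.
m = 606 lb = 274.9 kg; h = 5750 ft = 1753 m; g = 9.810 m/s².
PE = 4.726×10^6 J
4.726×10^6 J × (1 kJ / 1000 J) = 4726 kJ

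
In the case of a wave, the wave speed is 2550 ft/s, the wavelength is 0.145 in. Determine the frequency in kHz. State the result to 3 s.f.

Solving v = f·λ for f: f = v/λ.
v = 2550 ft/s = 777.2 m/s; λ = 0.145 in = 0.003683 m.
f = 2.110×10^5 Hz
2.110×10^5 Hz × (1 kHz / 1000 Hz) = 211.0 kHz

211 kHz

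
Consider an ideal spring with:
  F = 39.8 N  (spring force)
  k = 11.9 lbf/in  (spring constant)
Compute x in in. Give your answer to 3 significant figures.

From Hooke's law: x = F/k.
F = 39.8 N; k = 11.9 lbf/in = 2084 N/m.
x = 0.01910 m
0.01910 m × (1 in / 0.02540 m) = 0.7519 in

0.752 in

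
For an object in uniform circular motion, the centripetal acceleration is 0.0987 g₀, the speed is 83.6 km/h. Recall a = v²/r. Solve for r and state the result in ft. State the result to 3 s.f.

Rearranging a = v²/r for r: r = v²/a.
a = 0.0987 g₀ = 0.9679 m/s²; v = 83.6 km/h = 23.22 m/s.
r = 557.1 m
557.1 m × (1 ft / 0.3048 m) = 1828 ft

1830 ft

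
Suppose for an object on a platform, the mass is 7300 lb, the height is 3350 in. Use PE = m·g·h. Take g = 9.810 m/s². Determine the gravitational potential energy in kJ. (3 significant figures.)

2760 kJ

Directly: PE = mgh.
m = 7300 lb = 3311 kg; h = 3350 in = 85.09 m; g = 9.810 m/s².
PE = 2.764×10^6 J
2.764×10^6 J × (1 kJ / 1000 J) = 2764 kJ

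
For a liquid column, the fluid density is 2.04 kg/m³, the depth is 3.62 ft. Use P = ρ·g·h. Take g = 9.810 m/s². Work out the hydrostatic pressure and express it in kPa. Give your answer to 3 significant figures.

P is given directly by: P = ρgh.
ρ = 2.04 kg/m³; h = 3.62 ft = 1.103 m; g = 9.810 m/s².
P = 22.08 Pa
22.08 Pa × (1 kPa / 1000 Pa) = 0.02208 kPa

0.0221 kPa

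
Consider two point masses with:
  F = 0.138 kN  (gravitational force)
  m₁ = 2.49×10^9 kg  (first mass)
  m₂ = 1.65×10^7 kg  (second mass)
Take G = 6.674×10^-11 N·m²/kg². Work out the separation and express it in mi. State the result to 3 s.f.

0.0876 mi

Solving F = G·m₁·m₂/r² for r: r = √(G·m₁m₂/F).
F = 0.138 kN = 138.0 N; m₁ = 2.49×10^9 kg; m₂ = 1.65×10^7 kg; G = 6.674×10^-11 N·m²/kg².
r = 141.0 m
141.0 m × (1 mi / 1609 m) = 0.08759 mi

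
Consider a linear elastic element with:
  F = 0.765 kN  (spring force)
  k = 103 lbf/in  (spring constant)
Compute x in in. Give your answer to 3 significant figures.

Solving F = k·x for x: x = F/k.
F = 0.765 kN = 765.0 N; k = 103 lbf/in = 18038 N/m.
x = 0.04241 m
0.04241 m × (1 in / 0.02540 m) = 1.670 in

1.67 in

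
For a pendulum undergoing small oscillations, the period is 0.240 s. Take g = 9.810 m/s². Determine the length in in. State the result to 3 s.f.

0.564 in

Rearranging: L = g·(T/2π)².
T = 0.240 s; g = 9.810 m/s².
L = 0.01431 m
0.01431 m × (1 in / 0.02540 m) = 0.5635 in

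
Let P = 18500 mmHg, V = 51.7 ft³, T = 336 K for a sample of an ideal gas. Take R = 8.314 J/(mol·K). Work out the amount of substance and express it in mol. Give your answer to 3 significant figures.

Rearranging: n = PV/(RT).
P = 18500 mmHg = 2.466×10^6 Pa; V = 51.7 ft³ = 1.464 m³; T = 336 K; R = 8.314 J/(mol·K).
n = 1293 mol

1290 mol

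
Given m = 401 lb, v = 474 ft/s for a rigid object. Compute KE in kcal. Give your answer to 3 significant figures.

Directly: KE = ½mv².
m = 401 lb = 181.9 kg; v = 474 ft/s = 144.5 m/s.
KE = 1.898×10^6 J
1.898×10^6 J × (1 kcal / 4184 J) = 453.7 kcal

454 kcal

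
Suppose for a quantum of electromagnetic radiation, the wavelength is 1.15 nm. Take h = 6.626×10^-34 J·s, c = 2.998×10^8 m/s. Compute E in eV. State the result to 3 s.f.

1080 eV

Directly: E = hc/λ.
λ = 1.15 nm = 1.150×10^-9 m; h = 6.626×10^-34 J·s; c = 2.998×10^8 m/s.
E = 1.727×10^-16 J
1.727×10^-16 J × (1 eV / 1.602×10^-19 J) = 1078 eV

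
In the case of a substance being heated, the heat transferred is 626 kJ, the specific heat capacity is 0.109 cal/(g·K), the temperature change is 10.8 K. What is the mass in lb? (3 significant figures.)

280 lb

Rearranging Q = m·c·ΔT for m: m = Q/(c·ΔT).
Q = 626 kJ = 6.260×10^5 J; c = 0.109 cal/(g·K) = 456.1 J/(kg·K); ΔT = 10.8 K.
m = 127.1 kg
127.1 kg × (1 lb / 0.4536 kg) = 280.2 lb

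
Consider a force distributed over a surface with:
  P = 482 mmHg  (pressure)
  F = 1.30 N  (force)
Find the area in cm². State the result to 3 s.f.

0.202 cm²

Rearranging P = F/A for A: A = F/P.
P = 482 mmHg = 64261 Pa; F = 1.30 N.
A = 2.023×10^-5 m²
2.023×10^-5 m² × (1 cm² / 1.000×10^-4 m²) = 0.2023 cm²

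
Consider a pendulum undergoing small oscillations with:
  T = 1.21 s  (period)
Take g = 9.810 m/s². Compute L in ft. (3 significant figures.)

1.19 ft

Rearranging: L = g·(T/2π)².
T = 1.21 s; g = 9.810 m/s².
L = 0.3638 m
0.3638 m × (1 ft / 0.3048 m) = 1.194 ft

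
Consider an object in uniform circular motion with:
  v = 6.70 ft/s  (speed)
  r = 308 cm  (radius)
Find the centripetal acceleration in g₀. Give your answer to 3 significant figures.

0.138 g₀

Directly: a = v²/r.
v = 6.70 ft/s = 2.042 m/s; r = 308 cm = 3.080 m.
a = 1.354 m/s²
1.354 m/s² × (1 g₀ / 9.807 m/s²) = 0.1381 g₀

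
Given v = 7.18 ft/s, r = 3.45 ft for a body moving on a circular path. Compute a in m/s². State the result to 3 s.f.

4.55 m/s²

Directly: a = v²/r.
v = 7.18 ft/s = 2.188 m/s; r = 3.45 ft = 1.052 m.
a = 4.555 m/s²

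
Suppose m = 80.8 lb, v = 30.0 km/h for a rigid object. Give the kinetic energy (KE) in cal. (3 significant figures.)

Directly: KE = ½mv².
m = 80.8 lb = 36.65 kg; v = 30.0 km/h = 8.333 m/s.
KE = 1273 J  (the unit combination reduces to kg·m²/s² = J)
1273 J × (1 cal / 4.184 J) = 304.2 cal

304 cal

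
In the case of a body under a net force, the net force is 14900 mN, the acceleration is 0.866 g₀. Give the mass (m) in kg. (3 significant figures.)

From Newton's second law: m = F/a.
F = 14900 mN = 14.90 N; a = 0.866 g₀ = 8.493 m/s².
m = 1.754 kg

1.75 kg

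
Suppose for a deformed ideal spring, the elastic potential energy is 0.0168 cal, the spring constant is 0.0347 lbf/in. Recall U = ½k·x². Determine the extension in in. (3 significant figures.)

5.99 in

Rearranging: x = √(2U/k).
U = 0.0168 cal = 0.07029 J; k = 0.0347 lbf/in = 6.077 N/m.
x = 0.1521 m
0.1521 m × (1 in / 0.02540 m) = 5.988 in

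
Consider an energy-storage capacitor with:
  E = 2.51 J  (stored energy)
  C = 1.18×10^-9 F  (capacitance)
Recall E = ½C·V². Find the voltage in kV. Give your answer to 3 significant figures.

Rearranging E = ½C·V² for V: V = √(2E/C).
E = 2.51 J; C = 1.18×10^-9 F.
V = 65225 V
65225 V × (1 kV / 1000 V) = 65.22 kV

65.2 kV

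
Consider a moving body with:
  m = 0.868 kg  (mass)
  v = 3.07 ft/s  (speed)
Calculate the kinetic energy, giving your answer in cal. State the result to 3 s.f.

0.0908 cal

Directly: KE = ½mv².
m = 0.868 kg; v = 3.07 ft/s = 0.9357 m/s.
KE = 0.3800 J
0.3800 J × (1 cal / 4.184 J) = 0.09082 cal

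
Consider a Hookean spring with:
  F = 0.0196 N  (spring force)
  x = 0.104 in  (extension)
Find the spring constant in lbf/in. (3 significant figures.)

From Hooke's law: k = F/x.
F = 0.0196 N; x = 0.104 in = 0.002642 m.
k = 7.420 N/m
7.420 N/m × (1 lbf/in / 175.1 N/m) = 0.04237 lbf/in

0.0424 lbf/in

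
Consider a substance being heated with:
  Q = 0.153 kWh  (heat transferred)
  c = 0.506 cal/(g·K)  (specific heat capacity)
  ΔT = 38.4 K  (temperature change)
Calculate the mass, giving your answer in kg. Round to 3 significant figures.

6.78 kg

Solving Q = m·c·ΔT for m: m = Q/(c·ΔT).
Q = 0.153 kWh = 5.508×10^5 J; c = 0.506 cal/(g·K) = 2117 J/(kg·K); ΔT = 38.4 K.
m = 6.775 kg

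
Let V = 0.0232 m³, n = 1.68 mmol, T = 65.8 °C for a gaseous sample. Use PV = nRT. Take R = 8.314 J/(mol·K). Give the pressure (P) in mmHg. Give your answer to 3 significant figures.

1.53 mmHg

From the ideal-gas law: P = nRT/V.
V = 0.0232 m³; n = 1.68 mmol = 0.001680 mol; T = 65.8 °C = 338.9 K; R = 8.314 J/(mol·K).
P = 204.1 Pa  (the unit combination reduces to kg/(m·s²) = Pa)
204.1 Pa × (1 mmHg / 133.3 Pa) = 1.531 mmHg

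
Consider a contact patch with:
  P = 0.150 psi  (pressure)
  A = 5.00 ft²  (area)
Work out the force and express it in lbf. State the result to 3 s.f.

Rearranging P = F/A for F: F = P·A.
P = 0.150 psi = 1034 Pa; A = 5.00 ft² = 0.4645 m².
F = 480.4 N  (the unit combination reduces to kg·m/s² = N)
480.4 N × (1 lbf / 4.448 N) = 108.0 lbf

108 lbf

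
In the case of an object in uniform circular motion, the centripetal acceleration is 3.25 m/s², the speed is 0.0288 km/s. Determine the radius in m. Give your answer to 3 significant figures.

Rearranging a = v²/r for r: r = v²/a.
a = 3.25 m/s²; v = 0.0288 km/s = 28.80 m/s.
r = 255.2 m

255 m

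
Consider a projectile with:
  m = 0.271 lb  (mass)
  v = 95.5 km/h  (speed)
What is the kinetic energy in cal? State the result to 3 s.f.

10.3 cal

KE is given directly by: KE = ½mv².
m = 0.271 lb = 0.1229 kg; v = 95.5 km/h = 26.53 m/s.
KE = 43.25 J
43.25 J × (1 cal / 4.184 J) = 10.34 cal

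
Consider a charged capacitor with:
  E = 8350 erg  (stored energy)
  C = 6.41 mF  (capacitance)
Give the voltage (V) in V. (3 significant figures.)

0.510 V

Rearranging E = ½C·V² for V: V = √(2E/C).
E = 8350 erg = 8.350×10^-4 J; C = 6.41 mF = 0.006410 F.
V = 0.5104 V  (the unit combination reduces to kg·m²/(A·s³) = V)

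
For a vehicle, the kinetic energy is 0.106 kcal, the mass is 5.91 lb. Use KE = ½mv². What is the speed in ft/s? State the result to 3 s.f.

Solving KE = ½mv² for v: v = √(2·KE/m).
KE = 0.106 kcal = 443.5 J; m = 5.91 lb = 2.681 kg.
v = 18.19 m/s
18.19 m/s × (1 ft/s / 0.3048 m/s) = 59.68 ft/s

59.7 ft/s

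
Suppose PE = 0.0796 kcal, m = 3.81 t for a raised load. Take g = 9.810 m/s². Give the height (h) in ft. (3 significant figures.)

0.0292 ft

Rearranging: h = PE/(m·g).
PE = 0.0796 kcal = 333.0 J; m = 3.81 t = 3810 kg; g = 9.810 m/s².
h = 0.008911 m
0.008911 m × (1 ft / 0.3048 m) = 0.02923 ft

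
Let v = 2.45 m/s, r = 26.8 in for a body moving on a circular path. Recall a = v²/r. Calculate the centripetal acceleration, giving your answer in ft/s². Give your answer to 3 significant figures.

28.9 ft/s²

a is given directly by: a = v²/r.
v = 2.45 m/s; r = 26.8 in = 0.6807 m.
a = 8.818 m/s²
8.818 m/s² × (1 ft/s² / 0.3048 m/s²) = 28.93 ft/s²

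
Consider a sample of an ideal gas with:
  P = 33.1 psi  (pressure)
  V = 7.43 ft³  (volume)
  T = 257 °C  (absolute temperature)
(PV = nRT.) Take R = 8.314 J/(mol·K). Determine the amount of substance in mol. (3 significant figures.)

10.9 mol

From the ideal-gas law: n = PV/(RT).
P = 33.1 psi = 2.282×10^5 Pa; V = 7.43 ft³ = 0.2104 m³; T = 257 °C = 530.1 K; R = 8.314 J/(mol·K).
n = 10.89 mol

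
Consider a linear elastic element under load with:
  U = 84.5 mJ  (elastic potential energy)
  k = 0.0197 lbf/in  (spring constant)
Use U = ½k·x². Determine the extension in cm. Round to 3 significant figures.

Rearranging: x = √(2U/k).
U = 84.5 mJ = 0.08450 J; k = 0.0197 lbf/in = 3.450 N/m.
x = 0.2213 m
0.2213 m × (1 cm / 0.01000 m) = 22.13 cm

22.1 cm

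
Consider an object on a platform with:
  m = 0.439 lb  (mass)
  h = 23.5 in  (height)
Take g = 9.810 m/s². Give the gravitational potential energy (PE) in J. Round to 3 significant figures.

1.17 J

PE is given directly by: PE = mgh.
m = 0.439 lb = 0.1991 kg; h = 23.5 in = 0.5969 m; g = 9.810 m/s².
PE = 1.166 J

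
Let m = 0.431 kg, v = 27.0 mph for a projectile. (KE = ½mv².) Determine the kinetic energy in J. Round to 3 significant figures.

Directly: KE = ½mv².
m = 0.431 kg; v = 27.0 mph = 12.07 m/s.
KE = 31.40 J  (the unit combination reduces to kg·m²/s² = J)

31.4 J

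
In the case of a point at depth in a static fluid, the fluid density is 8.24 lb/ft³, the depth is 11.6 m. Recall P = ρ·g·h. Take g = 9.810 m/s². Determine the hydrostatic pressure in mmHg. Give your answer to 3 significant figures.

113 mmHg

P is given directly by: P = ρgh.
ρ = 8.24 lb/ft³ = 132.0 kg/m³; h = 11.6 m; g = 9.810 m/s².
P = 15020 Pa
15020 Pa × (1 mmHg / 133.3 Pa) = 112.7 mmHg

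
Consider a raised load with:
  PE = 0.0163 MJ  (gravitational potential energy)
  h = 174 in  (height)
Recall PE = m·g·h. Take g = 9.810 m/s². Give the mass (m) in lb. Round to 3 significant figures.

Rearranging: m = PE/(g·h).
PE = 0.0163 MJ = 16300 J; h = 174 in = 4.420 m; g = 9.810 m/s².
m = 376.0 kg
376.0 kg × (1 lb / 0.4536 kg) = 828.8 lb

829 lb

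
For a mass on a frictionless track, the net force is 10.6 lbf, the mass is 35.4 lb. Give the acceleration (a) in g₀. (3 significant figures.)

Rearranging F = m·a for a: a = F/m.
F = 10.6 lbf = 47.15 N; m = 35.4 lb = 16.06 kg.
a = 2.936 m/s²
2.936 m/s² × (1 g₀ / 9.807 m/s²) = 0.2994 g₀

0.299 g₀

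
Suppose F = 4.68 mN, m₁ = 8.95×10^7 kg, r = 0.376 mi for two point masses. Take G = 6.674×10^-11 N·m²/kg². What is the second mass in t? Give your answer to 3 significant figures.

From Newton's law of gravitation: m₂ = F·r²/(G·m₁).
F = 4.68 mN = 0.004680 N; m₁ = 8.95×10^7 kg; r = 0.376 mi = 605.1 m; G = 6.674×10^-11 N·m²/kg².
m₂ = 2.869×10^5 kg
2.869×10^5 kg × (1 t / 1000 kg) = 286.9 t

287 t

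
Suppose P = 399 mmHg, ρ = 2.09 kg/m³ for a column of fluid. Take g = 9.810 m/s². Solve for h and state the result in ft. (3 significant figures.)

Solving P = ρ·g·h for h: h = P/(ρ·g).
P = 399 mmHg = 53195 Pa; ρ = 2.09 kg/m³; g = 9.810 m/s².
h = 2595 m
2595 m × (1 ft / 0.3048 m) = 8512 ft

8510 ft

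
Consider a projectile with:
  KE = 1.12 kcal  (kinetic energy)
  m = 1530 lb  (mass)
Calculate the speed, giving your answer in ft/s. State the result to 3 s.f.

Rearranging KE = ½mv² for v: v = √(2·KE/m).
KE = 1.12 kcal = 4686 J; m = 1530 lb = 694.0 kg.
v = 3.675 m/s
3.675 m/s × (1 ft/s / 0.3048 m/s) = 12.06 ft/s

12.1 ft/s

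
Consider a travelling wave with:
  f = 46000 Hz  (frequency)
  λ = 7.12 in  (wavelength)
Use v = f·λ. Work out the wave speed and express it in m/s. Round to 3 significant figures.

v is given directly by: v = fλ.
f = 46000 Hz; λ = 7.12 in = 0.1808 m.
v = 8319 m/s

8320 m/s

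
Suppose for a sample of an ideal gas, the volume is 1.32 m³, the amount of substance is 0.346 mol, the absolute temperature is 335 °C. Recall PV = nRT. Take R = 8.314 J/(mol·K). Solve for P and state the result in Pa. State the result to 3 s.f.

1330 Pa

From the ideal-gas law: P = nRT/V.
V = 1.32 m³; n = 0.346 mol; T = 335 °C = 608.1 K; R = 8.314 J/(mol·K).
P = 1325 Pa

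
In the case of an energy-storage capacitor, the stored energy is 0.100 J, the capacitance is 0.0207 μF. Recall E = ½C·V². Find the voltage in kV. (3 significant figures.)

3.11 kV

Rearranging: V = √(2E/C).
E = 0.100 J; C = 0.0207 μF = 2.070×10^-8 F.
V = 3108 V
3108 V × (1 kV / 1000 V) = 3.108 kV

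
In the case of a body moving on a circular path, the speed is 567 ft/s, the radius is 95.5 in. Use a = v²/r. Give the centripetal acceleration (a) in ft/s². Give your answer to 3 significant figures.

Directly: a = v²/r.
v = 567 ft/s = 172.8 m/s; r = 95.5 in = 2.426 m.
a = 12313 m/s²
12313 m/s² × (1 ft/s² / 0.3048 m/s²) = 40397 ft/s²

40400 ft/s²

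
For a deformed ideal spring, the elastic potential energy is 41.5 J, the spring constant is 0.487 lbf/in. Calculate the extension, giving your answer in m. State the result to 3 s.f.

0.987 m

Solving U = ½k·x² for x: x = √(2U/k).
U = 41.5 J; k = 0.487 lbf/in = 85.29 N/m.
x = 0.9865 m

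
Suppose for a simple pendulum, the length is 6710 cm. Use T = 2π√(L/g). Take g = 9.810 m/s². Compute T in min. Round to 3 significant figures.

T is given directly by: T = 2π√(L/g).
L = 6710 cm = 67.10 m; g = 9.810 m/s².
T = 16.43 s
16.43 s × (1 min / 60.00 s) = 0.2739 min

0.274 min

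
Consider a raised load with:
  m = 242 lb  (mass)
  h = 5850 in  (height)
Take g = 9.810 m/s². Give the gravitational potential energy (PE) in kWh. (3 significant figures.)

Directly: PE = mgh.
m = 242 lb = 109.8 kg; h = 5850 in = 148.6 m; g = 9.810 m/s².
PE = 1.600×10^5 J
1.600×10^5 J × (1 kWh / 3.600×10^6 J) = 0.04445 kWh

0.0444 kWh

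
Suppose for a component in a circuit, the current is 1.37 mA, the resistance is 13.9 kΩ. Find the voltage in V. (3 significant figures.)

Directly: V = IR.
I = 1.37 mA = 0.001370 A; R = 13.9 kΩ = 13900 Ω.
V = 19.04 V

19.0 V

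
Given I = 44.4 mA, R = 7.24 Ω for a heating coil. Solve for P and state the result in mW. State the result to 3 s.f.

Directly: P = I²R.
I = 44.4 mA = 0.04440 A; R = 7.24 Ω.
P = 0.01427 W  (the unit combination reduces to kg·m²/s³ = W)
0.01427 W × (1 mW / 0.001000 W) = 14.27 mW

14.3 mW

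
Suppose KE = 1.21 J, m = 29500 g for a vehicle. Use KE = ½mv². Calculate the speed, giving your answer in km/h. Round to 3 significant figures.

1.03 km/h

Rearranging: v = √(2·KE/m).
KE = 1.21 J; m = 29500 g = 29.50 kg.
v = 0.2864 m/s
0.2864 m/s × (1 km/h / 0.2778 m/s) = 1.031 km/h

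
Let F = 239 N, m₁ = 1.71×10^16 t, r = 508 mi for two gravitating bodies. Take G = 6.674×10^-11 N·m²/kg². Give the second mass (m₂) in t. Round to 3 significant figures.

140 t

From Newton's law of gravitation: m₂ = F·r²/(G·m₁).
F = 239 N; m₁ = 1.71×10^16 t = 1.710×10^19 kg; r = 508 mi = 8.175×10^5 m; G = 6.674×10^-11 N·m²/kg².
m₂ = 1.400×10^5 kg
1.400×10^5 kg × (1 t / 1000 kg) = 140.0 t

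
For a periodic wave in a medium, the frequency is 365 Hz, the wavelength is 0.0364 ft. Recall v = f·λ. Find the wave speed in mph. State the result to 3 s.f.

Directly: v = fλ.
f = 365 Hz; λ = 0.0364 ft = 0.01109 m.
v = 4.050 m/s
4.050 m/s × (1 mph / 0.4470 m/s) = 9.059 mph

9.06 mph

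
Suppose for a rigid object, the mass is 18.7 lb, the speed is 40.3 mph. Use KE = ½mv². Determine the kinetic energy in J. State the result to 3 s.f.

1380 J

KE is given directly by: KE = ½mv².
m = 18.7 lb = 8.482 kg; v = 40.3 mph = 18.02 m/s.
KE = 1377 J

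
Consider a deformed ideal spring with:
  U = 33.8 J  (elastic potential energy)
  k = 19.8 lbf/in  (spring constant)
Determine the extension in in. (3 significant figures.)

Solving U = ½k·x² for x: x = √(2U/k).
U = 33.8 J; k = 19.8 lbf/in = 3468 N/m.
x = 0.1396 m
0.1396 m × (1 in / 0.02540 m) = 5.497 in

5.50 in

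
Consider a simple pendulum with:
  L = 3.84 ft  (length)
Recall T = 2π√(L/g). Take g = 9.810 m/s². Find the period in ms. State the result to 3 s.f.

T is given directly by: T = 2π√(L/g).
L = 3.84 ft = 1.170 m; g = 9.810 m/s².
T = 2.170 s
2.170 s × (1 ms / 0.001000 s) = 2170 ms

2170 ms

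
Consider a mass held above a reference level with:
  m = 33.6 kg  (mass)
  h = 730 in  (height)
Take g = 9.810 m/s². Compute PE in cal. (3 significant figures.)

1460 cal

Directly: PE = mgh.
m = 33.6 kg; h = 730 in = 18.54 m; g = 9.810 m/s².
PE = 6112 J  (the unit combination reduces to kg·m²/s² = J)
6112 J × (1 cal / 4.184 J) = 1461 cal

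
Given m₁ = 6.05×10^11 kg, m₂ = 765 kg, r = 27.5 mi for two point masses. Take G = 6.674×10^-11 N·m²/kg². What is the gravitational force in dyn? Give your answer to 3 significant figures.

From Newton's law of gravitation: F = Gm₁m₂/r².
m₁ = 6.05×10^11 kg; m₂ = 765 kg; r = 27.5 mi = 44257 m; G = 6.674×10^-11 N·m²/kg².
F = 1.577×10^-5 N
1.577×10^-5 N × (1 dyn / 1.000×10^-5 N) = 1.577 dyn

1.58 dyn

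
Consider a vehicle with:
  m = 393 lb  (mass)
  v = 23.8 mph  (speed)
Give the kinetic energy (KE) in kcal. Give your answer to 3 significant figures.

Directly: KE = ½mv².
m = 393 lb = 178.3 kg; v = 23.8 mph = 10.64 m/s.
KE = 10090 J
10090 J × (1 kcal / 4184 J) = 2.411 kcal

2.41 kcal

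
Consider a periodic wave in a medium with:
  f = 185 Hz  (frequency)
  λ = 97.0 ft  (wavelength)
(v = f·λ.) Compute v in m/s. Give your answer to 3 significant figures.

v is given directly by: v = fλ.
f = 185 Hz; λ = 97.0 ft = 29.57 m.
v = 5470 m/s

5470 m/s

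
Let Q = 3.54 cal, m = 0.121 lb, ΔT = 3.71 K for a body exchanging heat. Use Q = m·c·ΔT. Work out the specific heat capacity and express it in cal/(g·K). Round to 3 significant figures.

0.0174 cal/(g·K)

Solving Q = m·c·ΔT for c: c = Q/(m·ΔT).
Q = 3.54 cal = 14.81 J; m = 0.121 lb = 0.05488 kg; ΔT = 3.71 K.
c = 72.74 J/(kg·K)
72.74 J/(kg·K) × (1 cal/(g·K) / 4184 J/(kg·K)) = 0.01739 cal/(g·K)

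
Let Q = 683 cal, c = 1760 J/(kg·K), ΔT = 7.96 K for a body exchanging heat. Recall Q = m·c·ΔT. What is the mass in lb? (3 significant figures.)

0.450 lb

Rearranging Q = m·c·ΔT for m: m = Q/(c·ΔT).
Q = 683 cal = 2858 J; c = 1760 J/(kg·K); ΔT = 7.96 K.
m = 0.2040 kg
0.2040 kg × (1 lb / 0.4536 kg) = 0.4497 lb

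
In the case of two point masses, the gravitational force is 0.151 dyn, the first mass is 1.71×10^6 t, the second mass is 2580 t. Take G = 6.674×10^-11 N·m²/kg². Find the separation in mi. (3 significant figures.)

274 mi

Rearranging F = G·m₁·m₂/r² for r: r = √(G·m₁m₂/F).
F = 0.151 dyn = 1.510×10^-6 N; m₁ = 1.71×10^6 t = 1.710×10^9 kg; m₂ = 2580 t = 2.580×10^6 kg; G = 6.674×10^-11 N·m²/kg².
r = 4.416×10^5 m
4.416×10^5 m × (1 mi / 1609 m) = 274.4 mi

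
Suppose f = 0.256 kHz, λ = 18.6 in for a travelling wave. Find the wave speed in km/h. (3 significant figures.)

v is given directly by: v = fλ.
f = 0.256 kHz = 256.0 Hz; λ = 18.6 in = 0.4724 m.
v = 120.9 m/s
120.9 m/s × (1 km/h / 0.2778 m/s) = 435.4 km/h

435 km/h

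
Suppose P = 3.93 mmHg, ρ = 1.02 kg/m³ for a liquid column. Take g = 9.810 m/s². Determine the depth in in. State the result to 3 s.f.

Rearranging: h = P/(ρ·g).
P = 3.93 mmHg = 524.0 Pa; ρ = 1.02 kg/m³; g = 9.810 m/s².
h = 52.36 m
52.36 m × (1 in / 0.02540 m) = 2062 in

2060 in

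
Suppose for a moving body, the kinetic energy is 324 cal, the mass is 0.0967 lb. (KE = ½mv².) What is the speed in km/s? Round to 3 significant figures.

Rearranging: v = √(2·KE/m).
KE = 324 cal = 1356 J; m = 0.0967 lb = 0.04386 kg.
v = 248.6 m/s
248.6 m/s × (1 km/s / 1000 m/s) = 0.2486 km/s

0.249 km/s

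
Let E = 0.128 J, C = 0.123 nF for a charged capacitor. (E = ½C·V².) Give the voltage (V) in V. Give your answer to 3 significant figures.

Solving E = ½C·V² for V: V = √(2E/C).
E = 0.128 J; C = 0.123 nF = 1.230×10^-10 F.
V = 45621 V

45600 V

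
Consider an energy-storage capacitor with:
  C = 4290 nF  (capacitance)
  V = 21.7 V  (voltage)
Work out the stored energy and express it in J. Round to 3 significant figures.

E is given directly by: E = ½CV².
C = 4290 nF = 4.290×10^-6 F; V = 21.7 V.
E = 0.001010 J

0.00101 J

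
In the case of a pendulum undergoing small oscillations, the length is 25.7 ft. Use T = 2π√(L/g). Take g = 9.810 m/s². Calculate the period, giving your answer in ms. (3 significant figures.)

5610 ms

T is given directly by: T = 2π√(L/g).
L = 25.7 ft = 7.833 m; g = 9.810 m/s².
T = 5.615 s
5.615 s × (1 ms / 0.001000 s) = 5615 ms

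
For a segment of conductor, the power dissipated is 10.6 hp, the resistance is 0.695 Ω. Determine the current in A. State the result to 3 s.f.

107 A

Rearranging P = I²R for I: I = √(P/R).
P = 10.6 hp = 7904 W; R = 0.695 Ω.
I = 106.6 A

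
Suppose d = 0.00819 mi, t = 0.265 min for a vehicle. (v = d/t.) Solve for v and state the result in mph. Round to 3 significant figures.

Directly: v = d/t.
d = 0.00819 mi = 13.18 m; t = 0.265 min = 15.90 s.
v = 0.8290 m/s
0.8290 m/s × (1 mph / 0.4470 m/s) = 1.854 mph

1.85 mph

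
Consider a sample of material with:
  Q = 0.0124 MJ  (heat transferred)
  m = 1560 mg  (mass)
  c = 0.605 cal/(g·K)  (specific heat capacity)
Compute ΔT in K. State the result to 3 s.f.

Rearranging: ΔT = Q/(m·c).
Q = 0.0124 MJ = 12400 J; m = 1560 mg = 0.001560 kg; c = 0.605 cal/(g·K) = 2531 J/(kg·K).
ΔT = 3140 K

3140 K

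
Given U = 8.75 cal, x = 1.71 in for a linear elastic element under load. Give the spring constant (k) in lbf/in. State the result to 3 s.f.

Solving U = ½k·x² for k: k = 2U/x².
U = 8.75 cal = 36.61 J; x = 1.71 in = 0.04343 m.
k = 38812 N/m
38812 N/m × (1 lbf/in / 175.1 N/m) = 221.6 lbf/in

222 lbf/in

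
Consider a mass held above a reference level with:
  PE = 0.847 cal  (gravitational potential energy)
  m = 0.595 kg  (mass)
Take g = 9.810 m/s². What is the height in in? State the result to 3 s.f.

Rearranging: h = PE/(m·g).
PE = 0.847 cal = 3.544 J; m = 0.595 kg; g = 9.810 m/s².
h = 0.6071 m
0.6071 m × (1 in / 0.02540 m) = 23.90 in

23.9 in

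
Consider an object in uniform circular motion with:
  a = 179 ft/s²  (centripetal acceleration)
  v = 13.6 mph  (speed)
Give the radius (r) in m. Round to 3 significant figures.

0.677 m

Rearranging: r = v²/a.
a = 179 ft/s² = 54.56 m/s²; v = 13.6 mph = 6.080 m/s.
r = 0.6775 m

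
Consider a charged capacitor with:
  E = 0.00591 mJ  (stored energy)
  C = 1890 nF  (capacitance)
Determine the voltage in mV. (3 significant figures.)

Solving E = ½C·V² for V: V = √(2E/C).
E = 0.00591 mJ = 5.910×10^-6 J; C = 1890 nF = 1.890×10^-6 F.
V = 2.501 V
2.501 V × (1 mV / 0.001000 V) = 2501 mV

2500 mV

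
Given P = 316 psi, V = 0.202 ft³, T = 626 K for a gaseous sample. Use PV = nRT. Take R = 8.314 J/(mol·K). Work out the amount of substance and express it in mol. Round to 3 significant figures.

Rearranging PV = nRT for n: n = PV/(RT).
P = 316 psi = 2.179×10^6 Pa; V = 0.202 ft³ = 0.005720 m³; T = 626 K; R = 8.314 J/(mol·K).
n = 2.395 mol

2.39 mol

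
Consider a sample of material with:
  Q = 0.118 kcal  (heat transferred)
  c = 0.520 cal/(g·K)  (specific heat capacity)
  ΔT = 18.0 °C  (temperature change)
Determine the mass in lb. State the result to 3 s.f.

0.0278 lb

Rearranging: m = Q/(c·ΔT).
Q = 0.118 kcal = 493.7 J; c = 0.520 cal/(g·K) = 2176 J/(kg·K); ΔT = 18.0 °C = 18.00 K.
m = 0.01261 kg
0.01261 kg × (1 lb / 0.4536 kg) = 0.02779 lb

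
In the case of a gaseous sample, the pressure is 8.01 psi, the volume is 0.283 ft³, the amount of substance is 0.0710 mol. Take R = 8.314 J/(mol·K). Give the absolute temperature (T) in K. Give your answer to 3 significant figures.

Rearranging: T = PV/(nR).
P = 8.01 psi = 55227 Pa; V = 0.283 ft³ = 0.008014 m³; n = 0.0710 mol; R = 8.314 J/(mol·K).
T = 749.7 K

750 K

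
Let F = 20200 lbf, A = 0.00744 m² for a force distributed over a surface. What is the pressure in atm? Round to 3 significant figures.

119 atm

P is given directly by: P = F/A.
F = 20200 lbf = 89854 N; A = 0.00744 m².
P = 1.208×10^7 Pa
1.208×10^7 Pa × (1 atm / 1.013×10^5 Pa) = 119.2 atm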